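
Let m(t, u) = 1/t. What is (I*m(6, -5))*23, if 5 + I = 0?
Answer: -115/6 ≈ -19.167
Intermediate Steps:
I = -5 (I = -5 + 0 = -5)
(I*m(6, -5))*23 = -5/6*23 = -5*⅙*23 = -⅚*23 = -115/6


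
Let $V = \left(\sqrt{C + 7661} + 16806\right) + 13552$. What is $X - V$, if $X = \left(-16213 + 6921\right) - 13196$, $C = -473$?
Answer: $-52846 - 2 \sqrt{1797} \approx -52931.0$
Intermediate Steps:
$X = -22488$ ($X = -9292 - 13196 = -22488$)
$V = 30358 + 2 \sqrt{1797}$ ($V = \left(\sqrt{-473 + 7661} + 16806\right) + 13552 = \left(\sqrt{7188} + 16806\right) + 13552 = \left(2 \sqrt{1797} + 16806\right) + 13552 = \left(16806 + 2 \sqrt{1797}\right) + 13552 = 30358 + 2 \sqrt{1797} \approx 30443.0$)
$X - V = -22488 - \left(30358 + 2 \sqrt{1797}\right) = -52846 - 2 \sqrt{1797}$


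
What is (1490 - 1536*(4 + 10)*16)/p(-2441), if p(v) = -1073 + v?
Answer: 171287/1757 ≈ 97.488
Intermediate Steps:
(1490 - 1536*(4 + 10)*16)/p(-2441) = (1490 - 1536*(4 + 10)*16)/(-1073 - 2441) = (1490 - 21504*16)/(-3514) = (1490 - 1536*224)*(-1/3514) = (1490 - 344064)*(-1/3514) = -342574*(-1/3514) = 171287/1757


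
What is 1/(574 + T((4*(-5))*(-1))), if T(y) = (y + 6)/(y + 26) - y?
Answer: 23/12755 ≈ 0.0018032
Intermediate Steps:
T(y) = -y + (6 + y)/(26 + y) (T(y) = (6 + y)/(26 + y) - y = -y + (6 + y)/(26 + y))
1/(574 + T((4*(-5))*(-1))) = 1/(574 + (6 - ((4*(-5))*(-1))² - 25*4*(-5)*(-1))/(26 + (4*(-5))*(-1))) = 1/(574 + (6 - (-20*(-1))² - (-500)*(-1))/(26 - 20*(-1))) = 1/(574 + (6 - 1*20² - 25*20)/(26 + 20)) = 1/(574 + (6 - 1*400 - 500)/46) = 1/(574 + (6 - 400 - 500)/46) = 1/(574 + (1/46)*(-894)) = 1/(574 - 447/23) = 1/(12755/23) = 23/12755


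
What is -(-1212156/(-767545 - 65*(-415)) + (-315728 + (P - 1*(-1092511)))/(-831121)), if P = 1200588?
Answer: 228466667297/307751639485 ≈ 0.74237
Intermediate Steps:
-(-1212156/(-767545 - 65*(-415)) + (-315728 + (P - 1*(-1092511)))/(-831121)) = -(-1212156/(-767545 - 65*(-415)) + (-315728 + (1200588 - 1*(-1092511)))/(-831121)) = -(-1212156/(-767545 - 1*(-26975)) + (-315728 + (1200588 + 1092511))*(-1/831121)) = -(-1212156/(-767545 + 26975) + (-315728 + 2293099)*(-1/831121)) = -(-1212156/(-740570) + 1977371*(-1/831121)) = -(-1212156*(-1/740570) - 1977371/831121) = -(606078/370285 - 1977371/831121) = -1*(-228466667297/307751639485) = 228466667297/307751639485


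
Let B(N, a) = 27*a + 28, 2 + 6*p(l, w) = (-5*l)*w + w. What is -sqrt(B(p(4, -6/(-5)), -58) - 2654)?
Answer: -4*I*sqrt(262) ≈ -64.746*I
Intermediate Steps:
p(l, w) = -1/3 + w/6 - 5*l*w/6 (p(l, w) = -1/3 + ((-5*l)*w + w)/6 = -1/3 + (-5*l*w + w)/6 = -1/3 + (w - 5*l*w)/6 = -1/3 + (w/6 - 5*l*w/6) = -1/3 + w/6 - 5*l*w/6)
B(N, a) = 28 + 27*a
-sqrt(B(p(4, -6/(-5)), -58) - 2654) = -sqrt((28 + 27*(-58)) - 2654) = -sqrt((28 - 1566) - 2654) = -sqrt(-1538 - 2654) = -sqrt(-4192) = -4*I*sqrt(262)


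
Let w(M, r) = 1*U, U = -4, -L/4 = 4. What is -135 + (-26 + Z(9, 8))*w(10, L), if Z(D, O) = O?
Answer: -63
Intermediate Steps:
L = -16 (L = -4*4 = -16)
w(M, r) = -4 (w(M, r) = 1*(-4) = -4)
-135 + (-26 + Z(9, 8))*w(10, L) = -135 + (-26 + 8)*(-4) = -135 - 18*(-4) = -135 + 72 = -63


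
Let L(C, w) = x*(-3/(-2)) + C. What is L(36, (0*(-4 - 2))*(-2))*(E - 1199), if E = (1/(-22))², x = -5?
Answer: -33077955/968 ≈ -34171.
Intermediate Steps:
E = 1/484 (E = (-1/22)² = 1/484 ≈ 0.0020661)
L(C, w) = -15/2 + C (L(C, w) = -(-15)/(-2) + C = -(-15)*(-1)/2 + C = -5*3/2 + C = -15/2 + C)
L(36, (0*(-4 - 2))*(-2))*(E - 1199) = (-15/2 + 36)*(1/484 - 1199) = (57/2)*(-580315/484) = -33077955/968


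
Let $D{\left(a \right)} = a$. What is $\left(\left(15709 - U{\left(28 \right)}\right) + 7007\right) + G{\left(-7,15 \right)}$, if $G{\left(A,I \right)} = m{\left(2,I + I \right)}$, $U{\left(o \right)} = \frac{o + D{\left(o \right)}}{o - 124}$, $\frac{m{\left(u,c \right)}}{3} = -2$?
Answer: $\frac{272527}{12} \approx 22711.0$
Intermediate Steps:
$m{\left(u,c \right)} = -6$ ($m{\left(u,c \right)} = 3 \left(-2\right) = -6$)
$U{\left(o \right)} = \frac{2 o}{-124 + o}$ ($U{\left(o \right)} = \frac{o + o}{o - 124} = \frac{2 o}{-124 + o}$)
$G{\left(A,I \right)} = -6$
$\left(\left(15709 - U{\left(28 \right)}\right) + 7007\right) + G{\left(-7,15 \right)} = \left(\left(15709 - 2 \cdot 28 \frac{1}{-124 + 28}\right) + 7007\right) - 6 = \left(\left(15709 - 2 \cdot 28 \frac{1}{-96}\right) + 7007\right) - 6 = \left(\left(15709 - 2 \cdot 28 \left(- \frac{1}{96}\right)\right) + 7007\right) - 6 = \left(\left(15709 - - \frac{7}{12}\right) + 7007\right) - 6 = \left(\left(15709 + \frac{7}{12}\right) + 7007\right) - 6 = \left(\frac{188515}{12} + 7007\right) - 6 = \frac{272599}{12} - 6 = \frac{272527}{12}$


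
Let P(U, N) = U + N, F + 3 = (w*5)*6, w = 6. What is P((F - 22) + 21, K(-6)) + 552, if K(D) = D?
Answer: 722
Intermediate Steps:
F = 177 (F = -3 + (6*5)*6 = -3 + 30*6 = -3 + 180 = 177)
P(U, N) = N + U
P((F - 22) + 21, K(-6)) + 552 = (-6 + ((177 - 22) + 21)) + 552 = (-6 + (155 + 21)) + 552 = (-6 + 176) + 552 = 170 + 552 = 722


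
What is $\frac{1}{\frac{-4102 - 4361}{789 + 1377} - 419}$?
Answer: $- \frac{722}{305339} \approx -0.0023646$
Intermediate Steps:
$\frac{1}{\frac{-4102 - 4361}{789 + 1377} - 419} = \frac{1}{- \frac{8463}{2166} - 419} = \frac{1}{\left(-8463\right) \frac{1}{2166} - 419} = \frac{1}{- \frac{2821}{722} - 419} = \frac{1}{- \frac{305339}{722}} = - \frac{722}{305339}$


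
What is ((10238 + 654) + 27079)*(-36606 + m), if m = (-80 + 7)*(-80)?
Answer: -1168215786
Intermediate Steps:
m = 5840 (m = -73*(-80) = 5840)
((10238 + 654) + 27079)*(-36606 + m) = ((10238 + 654) + 27079)*(-36606 + 5840) = (10892 + 27079)*(-30766) = 37971*(-30766) = -1168215786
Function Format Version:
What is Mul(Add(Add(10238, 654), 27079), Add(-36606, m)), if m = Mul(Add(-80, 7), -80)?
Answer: -1168215786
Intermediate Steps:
m = 5840 (m = Mul(-73, -80) = 5840)
Mul(Add(Add(10238, 654), 27079), Add(-36606, m)) = Mul(Add(Add(10238, 654), 27079), Add(-36606, 5840)) = Mul(Add(10892, 27079), -30766) = Mul(37971, -30766) = -1168215786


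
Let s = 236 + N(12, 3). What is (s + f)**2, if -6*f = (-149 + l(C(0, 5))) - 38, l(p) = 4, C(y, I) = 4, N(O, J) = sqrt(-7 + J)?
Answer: 284073/4 + 1066*I ≈ 71018.0 + 1066.0*I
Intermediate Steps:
f = 61/2 (f = -((-149 + 4) - 38)/6 = -(-145 - 38)/6 = -1/6*(-183) = 61/2 ≈ 30.500)
s = 236 + 2*I (s = 236 + sqrt(-7 + 3) = 236 + sqrt(-4) = 236 + 2*I ≈ 236.0 + 2.0*I)
(s + f)**2 = ((236 + 2*I) + 61/2)**2 = (533/2 + 2*I)**2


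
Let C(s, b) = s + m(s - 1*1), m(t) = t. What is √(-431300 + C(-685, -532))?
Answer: I*√432671 ≈ 657.78*I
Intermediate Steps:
C(s, b) = -1 + 2*s (C(s, b) = s + (s - 1*1) = s + (s - 1) = s + (-1 + s) = -1 + 2*s)
√(-431300 + C(-685, -532)) = √(-431300 + (-1 + 2*(-685))) = √(-431300 + (-1 - 1370)) = √(-431300 - 1371) = √(-432671) = I*√432671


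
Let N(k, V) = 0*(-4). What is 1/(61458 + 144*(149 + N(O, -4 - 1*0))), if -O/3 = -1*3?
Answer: 1/82914 ≈ 1.2061e-5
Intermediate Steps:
O = 9 (O = -(-3)*3 = -3*(-3) = 9)
N(k, V) = 0
1/(61458 + 144*(149 + N(O, -4 - 1*0))) = 1/(61458 + 144*(149 + 0)) = 1/(61458 + 144*149) = 1/(61458 + 21456) = 1/82914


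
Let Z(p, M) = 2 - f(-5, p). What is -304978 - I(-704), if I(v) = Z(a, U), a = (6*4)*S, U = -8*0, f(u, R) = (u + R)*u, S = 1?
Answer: -305075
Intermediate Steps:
f(u, R) = u*(R + u) (f(u, R) = (R + u)*u = u*(R + u))
U = 0
a = 24 (a = (6*4)*1 = 24*1 = 24)
Z(p, M) = -23 + 5*p (Z(p, M) = 2 - (-5)*(p - 5) = 2 - (-5)*(-5 + p) = 2 - (25 - 5*p) = 2 + (-25 + 5*p) = -23 + 5*p)
I(v) = 97 (I(v) = -23 + 5*24 = -23 + 120 = 97)
-304978 - I(-704) = -304978 - 1*97 = -304978 - 97 = -305075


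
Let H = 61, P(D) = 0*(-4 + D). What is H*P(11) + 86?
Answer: 86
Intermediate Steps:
P(D) = 0
H*P(11) + 86 = 61*0 + 86 = 0 + 86 = 86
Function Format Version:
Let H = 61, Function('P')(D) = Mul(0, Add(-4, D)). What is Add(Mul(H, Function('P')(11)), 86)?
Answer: 86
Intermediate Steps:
Function('P')(D) = 0
Add(Mul(H, Function('P')(11)), 86) = Add(Mul(61, 0), 86) = Add(0, 86) = 86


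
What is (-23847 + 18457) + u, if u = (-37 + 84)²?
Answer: -3181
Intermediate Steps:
u = 2209 (u = 47² = 2209)
(-23847 + 18457) + u = (-23847 + 18457) + 2209 = -5390 + 2209 = -3181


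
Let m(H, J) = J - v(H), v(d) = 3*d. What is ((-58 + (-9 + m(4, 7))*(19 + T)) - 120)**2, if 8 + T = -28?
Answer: 3600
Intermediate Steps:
m(H, J) = J - 3*H
T = -36 (T = -8 - 28 = -36)
((-58 + (-9 + m(4, 7))*(19 + T)) - 120)**2 = ((-58 + (-9 + (7 - 3*4))*(19 - 36)) - 120)**2 = ((-58 + (-9 + (7 - 12))*(-17)) - 120)**2 = ((-58 + (-9 - 5)*(-17)) - 120)**2 = ((-58 - 14*(-17)) - 120)**2 = ((-58 + 238) - 120)**2 = (180 - 120)**2 = 60**2 = 3600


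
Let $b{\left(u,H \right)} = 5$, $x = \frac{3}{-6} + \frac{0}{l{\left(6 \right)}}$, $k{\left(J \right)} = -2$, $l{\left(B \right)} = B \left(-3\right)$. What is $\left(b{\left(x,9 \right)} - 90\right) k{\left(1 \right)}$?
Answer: $170$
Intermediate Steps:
$l{\left(B \right)} = - 3 B$
$x = - \frac{1}{2}$ ($x = \frac{3}{-6} + \frac{0}{\left(-3\right) 6} = 3 \left(- \frac{1}{6}\right) + \frac{0}{-18} = - \frac{1}{2} + 0 \left(- \frac{1}{18}\right) = - \frac{1}{2} + 0 = - \frac{1}{2} \approx -0.5$)
$\left(b{\left(x,9 \right)} - 90\right) k{\left(1 \right)} = \left(5 - 90\right) \left(-2\right) = \left(-85\right) \left(-2\right) = 170$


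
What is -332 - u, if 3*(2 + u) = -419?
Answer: -571/3 ≈ -190.33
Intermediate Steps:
u = -425/3 (u = -2 + (⅓)*(-419) = -2 - 419/3 = -425/3 ≈ -141.67)
-332 - u = -332 - 1*(-425/3) = -332 + 425/3 = -571/3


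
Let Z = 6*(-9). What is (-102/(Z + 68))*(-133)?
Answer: 969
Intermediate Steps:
Z = -54
(-102/(Z + 68))*(-133) = (-102/(-54 + 68))*(-133) = (-102/14)*(-133) = ((1/14)*(-102))*(-133) = -51/7*(-133) = 969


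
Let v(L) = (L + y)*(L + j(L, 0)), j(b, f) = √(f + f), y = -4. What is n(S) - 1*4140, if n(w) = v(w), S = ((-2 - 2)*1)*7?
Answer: -3244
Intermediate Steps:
j(b, f) = √2*√f (j(b, f) = √(2*f) = √2*√f)
S = -28 (S = -4*1*7 = -4*7 = -28)
v(L) = L*(-4 + L) (v(L) = (L - 4)*(L + √2*√0) = (-4 + L)*(L + √2*0) = (-4 + L)*(L + 0) = (-4 + L)*L = L*(-4 + L))
n(w) = w*(-4 + w)
n(S) - 1*4140 = -28*(-4 - 28) - 1*4140 = -28*(-32) - 4140 = 896 - 4140 = -3244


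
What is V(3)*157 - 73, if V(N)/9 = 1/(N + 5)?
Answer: 829/8 ≈ 103.63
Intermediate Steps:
V(N) = 9/(5 + N) (V(N) = 9/(N + 5) = 9/(5 + N))
V(3)*157 - 73 = (9/(5 + 3))*157 - 73 = (9/8)*157 - 73 = 1413/8 - 73 = 829/8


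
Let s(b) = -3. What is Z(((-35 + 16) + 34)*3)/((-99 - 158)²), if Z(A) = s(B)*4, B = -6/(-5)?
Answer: -12/66049 ≈ -0.00018168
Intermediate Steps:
B = 6/5 (B = -6*(-⅕) = 6/5 ≈ 1.2000)
Z(A) = -12 (Z(A) = -3*4 = -12)
Z(((-35 + 16) + 34)*3)/((-99 - 158)²) = -12/(-99 - 158)² = -12/((-257)²) = -12/66049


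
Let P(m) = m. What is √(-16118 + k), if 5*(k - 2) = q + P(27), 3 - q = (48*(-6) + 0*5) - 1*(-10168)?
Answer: I*√18086 ≈ 134.48*I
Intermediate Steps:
q = -9877 (q = 3 - ((48*(-6) + 0*5) - 1*(-10168)) = 3 - ((-288 + 0) + 10168) = 3 - (-288 + 10168) = 3 - 1*9880 = 3 - 9880 = -9877)
k = -1968 (k = 2 + (-9877 + 27)/5 = 2 + (⅕)*(-9850) = 2 - 1970 = -1968)
√(-16118 + k) = √(-16118 - 1968) = √(-18086) = I*√18086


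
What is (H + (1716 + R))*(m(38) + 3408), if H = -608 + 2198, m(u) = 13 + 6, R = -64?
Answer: 11110334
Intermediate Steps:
m(u) = 19
H = 1590
(H + (1716 + R))*(m(38) + 3408) = (1590 + (1716 - 64))*(19 + 3408) = (1590 + 1652)*3427 = 3242*3427 = 11110334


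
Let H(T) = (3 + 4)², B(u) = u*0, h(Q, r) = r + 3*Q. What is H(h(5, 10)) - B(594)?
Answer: 49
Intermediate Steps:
B(u) = 0
H(T) = 49 (H(T) = 7² = 49)
H(h(5, 10)) - B(594) = 49 - 1*0 = 49 + 0 = 49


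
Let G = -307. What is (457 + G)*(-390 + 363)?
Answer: -4050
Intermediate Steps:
(457 + G)*(-390 + 363) = (457 - 307)*(-390 + 363) = 150*(-27) = -4050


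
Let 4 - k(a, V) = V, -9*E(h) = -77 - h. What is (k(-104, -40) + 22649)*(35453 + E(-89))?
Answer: 2413514015/3 ≈ 8.0450e+8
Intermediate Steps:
E(h) = 77/9 + h/9 (E(h) = -(-77 - h)/9 = 77/9 + h/9)
k(a, V) = 4 - V
(k(-104, -40) + 22649)*(35453 + E(-89)) = ((4 - 1*(-40)) + 22649)*(35453 + (77/9 + (1/9)*(-89))) = ((4 + 40) + 22649)*(35453 + (77/9 - 89/9)) = (44 + 22649)*(35453 - 4/3) = 22693*(106355/3) = 2413514015/3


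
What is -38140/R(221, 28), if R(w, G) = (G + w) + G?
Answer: -38140/277 ≈ -137.69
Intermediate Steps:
R(w, G) = w + 2*G
-38140/R(221, 28) = -38140/(221 + 2*28) = -38140/(221 + 56) = -38140/277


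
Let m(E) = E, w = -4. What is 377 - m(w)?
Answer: 381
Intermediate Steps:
377 - m(w) = 377 - 1*(-4) = 377 + 4 = 381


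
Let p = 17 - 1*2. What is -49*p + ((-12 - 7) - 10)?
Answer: -764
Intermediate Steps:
p = 15 (p = 17 - 2 = 15)
-49*p + ((-12 - 7) - 10) = -49*15 + ((-12 - 7) - 10) = -735 + (-19 - 10) = -735 - 29 = -764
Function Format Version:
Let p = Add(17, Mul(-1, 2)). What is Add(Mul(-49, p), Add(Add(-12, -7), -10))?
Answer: -764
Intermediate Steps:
p = 15 (p = Add(17, -2) = 15)
Add(Mul(-49, p), Add(Add(-12, -7), -10)) = Add(Mul(-49, 15), Add(Add(-12, -7), -10)) = Add(-735, Add(-19, -10)) = Add(-735, -29) = -764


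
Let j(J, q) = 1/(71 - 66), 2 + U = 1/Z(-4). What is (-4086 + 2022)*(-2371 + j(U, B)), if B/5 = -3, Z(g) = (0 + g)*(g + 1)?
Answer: 24466656/5 ≈ 4.8933e+6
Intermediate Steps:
Z(g) = g*(1 + g)
B = -15 (B = 5*(-3) = -15)
U = -23/12 (U = -2 + 1/(-4*(1 - 4)) = -2 + 1/(-4*(-3)) = -2 + 1/12 = -23/12 ≈ -1.9167)
j(J, q) = 1/5
(-4086 + 2022)*(-2371 + j(U, B)) = (-4086 + 2022)*(-2371 + 1/5) = -2064*(-11854/5) = 24466656/5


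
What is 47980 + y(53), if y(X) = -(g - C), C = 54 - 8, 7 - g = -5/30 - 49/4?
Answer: 576079/12 ≈ 48007.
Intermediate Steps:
g = 233/12 (g = 7 - (-5/30 - 49/4) = 7 - (-5*1/30 - 49*1/4) = 7 - (-1/6 - 49/4) = 7 - 1*(-149/12) = 7 + 149/12 = 233/12 ≈ 19.417)
C = 46
y(X) = 319/12 (y(X) = -(233/12 - 1*46) = -(233/12 - 46) = -1*(-319/12) = 319/12)
47980 + y(53) = 47980 + 319/12 = 576079/12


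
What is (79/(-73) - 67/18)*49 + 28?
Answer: -272545/1314 ≈ -207.42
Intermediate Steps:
(79/(-73) - 67/18)*49 + 28 = (79*(-1/73) - 67*1/18)*49 + 28 = (-79/73 - 67/18)*49 + 28 = -6313/1314*49 + 28 = -309337/1314 + 28 = -272545/1314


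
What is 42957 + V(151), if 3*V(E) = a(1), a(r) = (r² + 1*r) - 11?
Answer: 42954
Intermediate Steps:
a(r) = -11 + r + r² (a(r) = (r² + r) - 11 = (r + r²) - 11 = -11 + r + r²)
V(E) = -3 (V(E) = (-11 + 1 + 1²)/3 = (-11 + 1 + 1)/3 = (⅓)*(-9) = -3)
42957 + V(151) = 42957 - 3 = 42954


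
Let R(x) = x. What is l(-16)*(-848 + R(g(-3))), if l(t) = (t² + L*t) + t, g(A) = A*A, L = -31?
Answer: -617504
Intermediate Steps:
g(A) = A²
l(t) = t² - 30*t (l(t) = (t² - 31*t) + t = t² - 30*t)
l(-16)*(-848 + R(g(-3))) = (-16*(-30 - 16))*(-848 + (-3)²) = (-16*(-46))*(-848 + 9) = 736*(-839) = -617504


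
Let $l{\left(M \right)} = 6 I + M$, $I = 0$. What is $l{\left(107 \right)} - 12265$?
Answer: $-12158$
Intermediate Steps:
$l{\left(M \right)} = M$ ($l{\left(M \right)} = 6 \cdot 0 + M = 0 + M = M$)
$l{\left(107 \right)} - 12265 = 107 - 12265 = -12158$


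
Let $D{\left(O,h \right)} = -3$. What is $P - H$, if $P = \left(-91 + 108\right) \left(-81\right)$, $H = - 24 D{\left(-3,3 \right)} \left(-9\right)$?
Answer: $-729$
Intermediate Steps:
$H = -648$ ($H = \left(-24\right) \left(-3\right) \left(-9\right) = 72 \left(-9\right) = -648$)
$P = -1377$ ($P = 17 \left(-81\right) = -1377$)
$P - H = -1377 - -648 = -1377 + 648 = -729$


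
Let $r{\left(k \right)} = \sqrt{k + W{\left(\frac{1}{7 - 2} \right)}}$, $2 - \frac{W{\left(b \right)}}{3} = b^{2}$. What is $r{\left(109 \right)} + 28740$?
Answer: $28740 + \frac{2 \sqrt{718}}{5} \approx 28751.0$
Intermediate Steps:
$W{\left(b \right)} = 6 - 3 b^{2}$
$r{\left(k \right)} = \sqrt{\frac{147}{25} + k}$ ($r{\left(k \right)} = \sqrt{k + \left(6 - 3 \left(\frac{1}{7 - 2}\right)^{2}\right)} = \sqrt{k + \left(6 - 3 \left(\frac{1}{5}\right)^{2}\right)} = \sqrt{k + \left(6 - \frac{3}{25}\right)} = \sqrt{k + \frac{147}{25}} = \sqrt{\frac{147}{25} + k}$)
$r{\left(109 \right)} + 28740 = \frac{\sqrt{147 + 25 \cdot 109}}{5} + 28740 = \frac{\sqrt{147 + 2725}}{5} + 28740 = \frac{\sqrt{2872}}{5} + 28740 = \frac{2 \sqrt{718}}{5} + 28740 = 28740 + \frac{2 \sqrt{718}}{5}$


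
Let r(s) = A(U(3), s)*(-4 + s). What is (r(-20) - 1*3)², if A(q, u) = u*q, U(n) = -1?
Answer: 233289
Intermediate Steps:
A(q, u) = q*u
r(s) = -s*(-4 + s) (r(s) = (-s)*(-4 + s) = -s*(-4 + s))
(r(-20) - 1*3)² = (-20*(4 - 1*(-20)) - 1*3)² = (-20*(4 + 20) - 3)² = (-20*24 - 3)² = (-480 - 3)² = (-483)² = 233289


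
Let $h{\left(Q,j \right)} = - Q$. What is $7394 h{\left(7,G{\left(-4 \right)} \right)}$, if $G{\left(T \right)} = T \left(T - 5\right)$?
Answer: $-51758$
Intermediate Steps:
$G{\left(T \right)} = T \left(-5 + T\right)$
$7394 h{\left(7,G{\left(-4 \right)} \right)} = 7394 \left(\left(-1\right) 7\right) = 7394 \left(-7\right) = -51758$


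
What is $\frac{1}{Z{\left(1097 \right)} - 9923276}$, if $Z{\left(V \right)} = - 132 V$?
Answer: $- \frac{1}{10068080} \approx -9.9324 \cdot 10^{-8}$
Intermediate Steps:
$\frac{1}{Z{\left(1097 \right)} - 9923276} = \frac{1}{\left(-132\right) 1097 - 9923276} = \frac{1}{-144804 - 9923276} = \frac{1}{-10068080} = - \frac{1}{10068080}$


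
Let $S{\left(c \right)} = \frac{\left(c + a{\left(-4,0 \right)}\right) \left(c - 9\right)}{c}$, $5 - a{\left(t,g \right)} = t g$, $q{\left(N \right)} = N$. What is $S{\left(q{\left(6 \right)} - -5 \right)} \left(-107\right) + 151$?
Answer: $- \frac{1763}{11} \approx -160.27$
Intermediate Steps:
$a{\left(t,g \right)} = 5 - g t$ ($a{\left(t,g \right)} = 5 - t g = 5 - g t$)
$S{\left(c \right)} = \frac{\left(-9 + c\right) \left(5 + c\right)}{c}$ ($S{\left(c \right)} = \frac{\left(c + \left(5 - 0 \left(-4\right)\right)\right) \left(c - 9\right)}{c} = \frac{\left(c + \left(5 + 0\right)\right) \left(-9 + c\right)}{c} = \frac{\left(c + 5\right) \left(-9 + c\right)}{c} = \frac{\left(5 + c\right) \left(-9 + c\right)}{c} = \frac{\left(-9 + c\right) \left(5 + c\right)}{c}$)
$S{\left(q{\left(6 \right)} - -5 \right)} \left(-107\right) + 151 = \left(-4 + \left(6 - -5\right) - \frac{45}{6 - -5}\right) \left(-107\right) + 151 = \left(-4 + \left(6 + 5\right) - \frac{45}{6 + 5}\right) \left(-107\right) + 151 = \left(-4 + 11 - \frac{45}{11}\right) \left(-107\right) + 151 = \frac{32}{11} \left(-107\right) + 151 = - \frac{3424}{11} + 151 = - \frac{1763}{11}$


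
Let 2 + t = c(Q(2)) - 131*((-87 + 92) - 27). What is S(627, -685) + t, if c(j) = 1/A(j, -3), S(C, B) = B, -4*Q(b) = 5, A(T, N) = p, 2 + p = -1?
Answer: 6584/3 ≈ 2194.7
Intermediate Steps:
p = -3 (p = -2 - 1 = -3)
A(T, N) = -3
Q(b) = -5/4 (Q(b) = -¼*5 = -5/4)
c(j) = -⅓ (c(j) = 1/(-3) = -⅓)
t = 8639/3 (t = -2 + (-⅓ - 131*((-87 + 92) - 27)) = -2 + (-⅓ - 131*(5 - 27)) = -2 + (-⅓ - 131*(-22)) = -2 + (-⅓ + 2882) = -2 + 8645/3 = 8639/3 ≈ 2879.7)
S(627, -685) + t = -685 + 8639/3 = 6584/3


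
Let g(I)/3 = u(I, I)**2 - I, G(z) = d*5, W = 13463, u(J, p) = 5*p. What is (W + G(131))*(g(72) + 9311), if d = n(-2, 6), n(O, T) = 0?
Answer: 5356860385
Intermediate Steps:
d = 0
G(z) = 0 (G(z) = 0*5 = 0)
g(I) = -3*I + 75*I**2 (g(I) = 3*((5*I)**2 - I) = 3*(25*I**2 - I) = 3*(-I + 25*I**2) = -3*I + 75*I**2)
(W + G(131))*(g(72) + 9311) = (13463 + 0)*(3*72*(-1 + 25*72) + 9311) = 13463*(3*72*(-1 + 1800) + 9311) = 13463*(3*72*1799 + 9311) = 13463*(388584 + 9311) = 13463*397895 = 5356860385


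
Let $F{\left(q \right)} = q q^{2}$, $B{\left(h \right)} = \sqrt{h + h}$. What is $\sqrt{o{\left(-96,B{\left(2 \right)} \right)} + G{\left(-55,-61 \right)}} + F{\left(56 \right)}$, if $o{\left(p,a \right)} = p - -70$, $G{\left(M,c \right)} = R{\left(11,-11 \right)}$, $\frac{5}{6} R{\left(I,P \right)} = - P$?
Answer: $175616 + \frac{8 i \sqrt{5}}{5} \approx 1.7562 \cdot 10^{5} + 3.5777 i$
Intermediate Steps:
$R{\left(I,P \right)} = - \frac{6 P}{5}$ ($R{\left(I,P \right)} = \frac{6 \left(- P\right)}{5} = - \frac{6 P}{5}$)
$G{\left(M,c \right)} = \frac{66}{5}$ ($G{\left(M,c \right)} = \left(- \frac{6}{5}\right) \left(-11\right) = \frac{66}{5}$)
$B{\left(h \right)} = \sqrt{2} \sqrt{h}$ ($B{\left(h \right)} = \sqrt{2 h} = \sqrt{2} \sqrt{h}$)
$o{\left(p,a \right)} = 70 + p$ ($o{\left(p,a \right)} = p + 70 = 70 + p$)
$F{\left(q \right)} = q^{3}$
$\sqrt{o{\left(-96,B{\left(2 \right)} \right)} + G{\left(-55,-61 \right)}} + F{\left(56 \right)} = \sqrt{\left(70 - 96\right) + \frac{66}{5}} + 56^{3} = \sqrt{-26 + \frac{66}{5}} + 175616 = \sqrt{- \frac{64}{5}} + 175616 = \frac{8 i \sqrt{5}}{5} + 175616 = 175616 + \frac{8 i \sqrt{5}}{5}$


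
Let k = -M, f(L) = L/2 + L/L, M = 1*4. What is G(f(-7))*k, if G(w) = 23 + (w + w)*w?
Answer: -142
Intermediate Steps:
M = 4
f(L) = 1 + L/2 (f(L) = L*(½) + 1 = L/2 + 1 = 1 + L/2)
G(w) = 23 + 2*w² (G(w) = 23 + (2*w)*w = 23 + 2*w²)
k = -4 (k = -1*4 = -4)
G(f(-7))*k = (23 + 2*(1 + (½)*(-7))²)*(-4) = (23 + 2*(1 - 7/2)²)*(-4) = (23 + 2*(-5/2)²)*(-4) = (23 + 2*(25/4))*(-4) = (23 + 25/2)*(-4) = (71/2)*(-4) = -142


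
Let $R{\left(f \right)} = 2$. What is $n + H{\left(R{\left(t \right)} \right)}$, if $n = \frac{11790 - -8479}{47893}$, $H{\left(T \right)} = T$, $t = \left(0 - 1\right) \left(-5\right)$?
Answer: $\frac{116055}{47893} \approx 2.4232$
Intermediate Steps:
$t = 5$ ($t = \left(-1\right) \left(-5\right) = 5$)
$n = \frac{20269}{47893}$ ($n = \left(11790 + 8479\right) \frac{1}{47893} = 20269 \cdot \frac{1}{47893} = \frac{20269}{47893} \approx 0.42321$)
$n + H{\left(R{\left(t \right)} \right)} = \frac{20269}{47893} + 2 = \frac{116055}{47893}$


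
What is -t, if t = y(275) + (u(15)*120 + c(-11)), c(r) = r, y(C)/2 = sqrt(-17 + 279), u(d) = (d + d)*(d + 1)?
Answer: -57589 - 2*sqrt(262) ≈ -57621.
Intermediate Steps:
u(d) = 2*d*(1 + d) (u(d) = (2*d)*(1 + d) = 2*d*(1 + d))
y(C) = 2*sqrt(262) (y(C) = 2*sqrt(-17 + 279) = 2*sqrt(262))
t = 57589 + 2*sqrt(262) (t = 2*sqrt(262) + ((2*15*(1 + 15))*120 - 11) = 2*sqrt(262) + ((2*15*16)*120 - 11) = 2*sqrt(262) + (480*120 - 11) = 2*sqrt(262) + (57600 - 11) = 2*sqrt(262) + 57589 = 57589 + 2*sqrt(262) ≈ 57621.)
-t = -(57589 + 2*sqrt(262)) = -57589 - 2*sqrt(262)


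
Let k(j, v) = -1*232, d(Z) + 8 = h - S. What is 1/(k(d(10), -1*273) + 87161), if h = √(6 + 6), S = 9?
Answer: 1/86929 ≈ 1.1504e-5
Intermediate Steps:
h = 2*√3 (h = √12 = 2*√3 ≈ 3.4641)
d(Z) = -17 + 2*√3 (d(Z) = -8 + (2*√3 - 1*9) = -8 + (2*√3 - 9) = -8 + (-9 + 2*√3) = -17 + 2*√3)
k(j, v) = -232
1/(k(d(10), -1*273) + 87161) = 1/(-232 + 87161) = 1/86929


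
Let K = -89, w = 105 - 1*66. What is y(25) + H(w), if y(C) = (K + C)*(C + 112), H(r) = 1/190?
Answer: -1665919/190 ≈ -8768.0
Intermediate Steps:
w = 39 (w = 105 - 66 = 39)
H(r) = 1/190
y(C) = (-89 + C)*(112 + C) (y(C) = (-89 + C)*(C + 112) = (-89 + C)*(112 + C))
y(25) + H(w) = (-9968 + 25**2 + 23*25) + 1/190 = (-9968 + 625 + 575) + 1/190 = -8768 + 1/190 = -1665919/190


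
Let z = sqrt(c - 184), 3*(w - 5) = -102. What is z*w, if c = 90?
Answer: -29*I*sqrt(94) ≈ -281.17*I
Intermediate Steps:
w = -29 (w = 5 + (1/3)*(-102) = 5 - 34 = -29)
z = I*sqrt(94) (z = sqrt(90 - 184) = sqrt(-94) = I*sqrt(94) ≈ 9.6954*I)
z*w = (I*sqrt(94))*(-29) = -29*I*sqrt(94)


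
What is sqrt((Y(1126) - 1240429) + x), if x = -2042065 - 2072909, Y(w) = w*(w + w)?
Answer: I*sqrt(2819651) ≈ 1679.2*I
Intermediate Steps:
Y(w) = 2*w**2 (Y(w) = w*(2*w) = 2*w**2)
x = -4114974
sqrt((Y(1126) - 1240429) + x) = sqrt((2*1126**2 - 1240429) - 4114974) = sqrt((2*1267876 - 1240429) - 4114974) = sqrt((2535752 - 1240429) - 4114974) = sqrt(1295323 - 4114974) = sqrt(-2819651) = I*sqrt(2819651)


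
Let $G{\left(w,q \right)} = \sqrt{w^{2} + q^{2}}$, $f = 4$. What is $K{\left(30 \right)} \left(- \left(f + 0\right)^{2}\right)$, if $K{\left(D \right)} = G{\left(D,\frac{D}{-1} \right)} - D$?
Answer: $480 - 480 \sqrt{2} \approx -198.82$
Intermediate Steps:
$G{\left(w,q \right)} = \sqrt{q^{2} + w^{2}}$
$K{\left(D \right)} = - D + \sqrt{2} \sqrt{D^{2}}$ ($K{\left(D \right)} = \sqrt{\left(\frac{D}{-1}\right)^{2} + D^{2}} - D = \sqrt{\left(D \left(-1\right)\right)^{2} + D^{2}} - D = \sqrt{\left(- D\right)^{2} + D^{2}} - D = \sqrt{D^{2} + D^{2}} - D = \sqrt{2 D^{2}} - D = \sqrt{2} \sqrt{D^{2}} - D = - D + \sqrt{2} \sqrt{D^{2}}$)
$K{\left(30 \right)} \left(- \left(f + 0\right)^{2}\right) = \left(\left(-1\right) 30 + \sqrt{2} \sqrt{30^{2}}\right) \left(- \left(4 + 0\right)^{2}\right) = \left(-30 + \sqrt{2} \sqrt{900}\right) \left(- 4^{2}\right) = \left(-30 + \sqrt{2} \cdot 30\right) \left(\left(-1\right) 16\right) = \left(-30 + 30 \sqrt{2}\right) \left(-16\right) = 480 - 480 \sqrt{2}$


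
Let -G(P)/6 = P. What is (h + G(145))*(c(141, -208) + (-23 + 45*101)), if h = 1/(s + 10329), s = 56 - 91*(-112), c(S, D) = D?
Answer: -25743060182/6859 ≈ -3.7532e+6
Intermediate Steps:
s = 10248 (s = 56 + 10192 = 10248)
G(P) = -6*P
h = 1/20577 (h = 1/(10248 + 10329) = 1/20577 ≈ 4.8598e-5)
(h + G(145))*(c(141, -208) + (-23 + 45*101)) = (1/20577 - 6*145)*(-208 + (-23 + 45*101)) = (1/20577 - 870)*(-208 + (-23 + 4545)) = -17901989*(-208 + 4522)/20577 = -17901989/20577*4314 = -25743060182/6859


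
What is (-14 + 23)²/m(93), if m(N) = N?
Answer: 27/31 ≈ 0.87097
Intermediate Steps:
(-14 + 23)²/m(93) = (-14 + 23)²/93 = 9²*(1/93) = 81*(1/93) = 27/31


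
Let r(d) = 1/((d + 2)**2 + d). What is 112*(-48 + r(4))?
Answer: -26866/5 ≈ -5373.2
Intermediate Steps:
r(d) = 1/(d + (2 + d)**2) (r(d) = 1/((2 + d)**2 + d) = 1/(d + (2 + d)**2))
112*(-48 + r(4)) = 112*(-48 + 1/(4 + (2 + 4)**2)) = 112*(-48 + 1/(4 + 6**2)) = 112*(-48 + 1/(4 + 36)) = 112*(-48 + 1/40) = 112*(-1919/40) = -26866/5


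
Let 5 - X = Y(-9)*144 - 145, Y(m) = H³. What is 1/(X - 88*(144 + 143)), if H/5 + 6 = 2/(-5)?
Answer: 1/4693486 ≈ 2.1306e-7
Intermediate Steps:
H = -32 (H = -30 + 5*(2/(-5)) = -30 + 5*(2*(-⅕)) = -30 + 5*(-⅖) = -30 - 2 = -32)
Y(m) = -32768 (Y(m) = (-32)³ = -32768)
X = 4718742 (X = 5 - (-32768*144 - 145) = 5 - (-4718592 - 145) = 5 - 1*(-4718737) = 5 + 4718737 = 4718742)
1/(X - 88*(144 + 143)) = 1/(4718742 - 88*(144 + 143)) = 1/(4718742 - 88*287) = 1/(4718742 - 25256) = 1/4693486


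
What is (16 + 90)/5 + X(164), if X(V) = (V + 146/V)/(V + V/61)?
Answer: 92504161/4168880 ≈ 22.189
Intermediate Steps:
X(V) = 61*(V + 146/V)/(62*V) (X(V) = (V + 146/V)/(V + V*(1/61)) = (V + 146/V)/(V + V/61) = (V + 146/V)/((62*V/61)) = (V + 146/V)*(61/(62*V)) = 61*(V + 146/V)/(62*V))
(16 + 90)/5 + X(164) = (16 + 90)/5 + (61/62 + (4453/31)/164²) = (⅕)*106 + (61/62 + (4453/31)*(1/26896)) = 106/5 + (61/62 + 4453/833776) = 106/5 + 824781/833776 = 92504161/4168880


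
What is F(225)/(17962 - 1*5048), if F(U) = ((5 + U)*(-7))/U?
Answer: -161/290565 ≈ -0.00055409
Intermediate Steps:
F(U) = (-35 - 7*U)/U
F(225)/(17962 - 1*5048) = (-7 - 35/225)/(17962 - 1*5048) = (-7 - 35*1/225)/(17962 - 5048) = (-7 - 7/45)/12914 = -322/45*1/12914 = -161/290565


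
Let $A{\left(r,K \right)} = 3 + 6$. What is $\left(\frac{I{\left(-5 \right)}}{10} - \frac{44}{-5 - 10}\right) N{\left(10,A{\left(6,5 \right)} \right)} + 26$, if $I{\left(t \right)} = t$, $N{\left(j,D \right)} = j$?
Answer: $\frac{151}{3} \approx 50.333$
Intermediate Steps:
$A{\left(r,K \right)} = 9$
$\left(\frac{I{\left(-5 \right)}}{10} - \frac{44}{-5 - 10}\right) N{\left(10,A{\left(6,5 \right)} \right)} + 26 = \left(- \frac{5}{10} - \frac{44}{-5 - 10}\right) 10 + 26 = \left(\left(-5\right) \frac{1}{10} - \frac{44}{-5 - 10}\right) 10 + 26 = \left(- \frac{1}{2} - \frac{44}{-15}\right) 10 + 26 = \left(- \frac{1}{2} - - \frac{44}{15}\right) 10 + 26 = \left(- \frac{1}{2} + \frac{44}{15}\right) 10 + 26 = \frac{73}{30} \cdot 10 + 26 = \frac{73}{3} + 26 = \frac{151}{3}$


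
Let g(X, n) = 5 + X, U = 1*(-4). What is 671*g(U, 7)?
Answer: 671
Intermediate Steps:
U = -4
671*g(U, 7) = 671*(5 - 4) = 671*1 = 671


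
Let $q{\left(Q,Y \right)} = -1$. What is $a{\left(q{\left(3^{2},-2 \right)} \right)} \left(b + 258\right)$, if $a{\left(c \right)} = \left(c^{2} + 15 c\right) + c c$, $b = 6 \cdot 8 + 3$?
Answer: $-4017$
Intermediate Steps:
$b = 51$ ($b = 48 + 3 = 51$)
$a{\left(c \right)} = 2 c^{2} + 15 c$ ($a{\left(c \right)} = \left(c^{2} + 15 c\right) + c^{2} = 2 c^{2} + 15 c$)
$a{\left(q{\left(3^{2},-2 \right)} \right)} \left(b + 258\right) = - (15 + 2 \left(-1\right)) \left(51 + 258\right) = - (15 - 2) 309 = \left(-1\right) 13 \cdot 309 = \left(-13\right) 309 = -4017$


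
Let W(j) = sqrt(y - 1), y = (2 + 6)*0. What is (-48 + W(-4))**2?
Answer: (48 - I)**2 ≈ 2303.0 - 96.0*I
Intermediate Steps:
y = 0 (y = 8*0 = 0)
W(j) = I (W(j) = sqrt(0 - 1) = sqrt(-1) = I)
(-48 + W(-4))**2 = (-48 + I)**2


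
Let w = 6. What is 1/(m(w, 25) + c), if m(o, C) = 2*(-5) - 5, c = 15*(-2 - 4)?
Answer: -1/105 ≈ -0.0095238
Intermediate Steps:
c = -90 (c = 15*(-6) = -90)
m(o, C) = -15 (m(o, C) = -10 - 5 = -15)
1/(m(w, 25) + c) = 1/(-15 - 90) = 1/(-105) = -1/105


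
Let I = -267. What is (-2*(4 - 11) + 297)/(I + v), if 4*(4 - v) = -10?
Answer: -622/521 ≈ -1.1939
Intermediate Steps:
v = 13/2 (v = 4 - ¼*(-10) = 4 + 5/2 = 13/2 ≈ 6.5000)
(-2*(4 - 11) + 297)/(I + v) = (-2*(4 - 11) + 297)/(-267 + 13/2) = (-2*(-7) + 297)/(-521/2) = (14 + 297)*(-2/521) = 311*(-2/521) = -622/521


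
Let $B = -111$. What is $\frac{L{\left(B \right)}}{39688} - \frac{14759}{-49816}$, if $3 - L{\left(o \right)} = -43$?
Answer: $\frac{73505841}{247137176} \approx 0.29743$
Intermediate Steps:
$L{\left(o \right)} = 46$ ($L{\left(o \right)} = 3 - -43 = 3 + 43 = 46$)
$\frac{L{\left(B \right)}}{39688} - \frac{14759}{-49816} = \frac{46}{39688} - \frac{14759}{-49816} = 46 \cdot \frac{1}{39688} - - \frac{14759}{49816} = \frac{23}{19844} + \frac{14759}{49816} = \frac{73505841}{247137176}$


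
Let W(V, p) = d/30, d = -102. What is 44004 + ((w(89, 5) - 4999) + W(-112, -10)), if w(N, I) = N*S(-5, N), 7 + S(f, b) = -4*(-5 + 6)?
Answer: 190113/5 ≈ 38023.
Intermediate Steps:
S(f, b) = -11 (S(f, b) = -7 - 4*(-5 + 6) = -7 - 4*1 = -7 - 4 = -11)
w(N, I) = -11*N (w(N, I) = N*(-11) = -11*N)
W(V, p) = -17/5 (W(V, p) = -102/30 = -102*1/30 = -17/5)
44004 + ((w(89, 5) - 4999) + W(-112, -10)) = 44004 + ((-11*89 - 4999) - 17/5) = 44004 + ((-979 - 4999) - 17/5) = 44004 + (-5978 - 17/5) = 44004 - 29907/5 = 190113/5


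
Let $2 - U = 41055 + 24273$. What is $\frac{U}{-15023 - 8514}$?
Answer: $\frac{65326}{23537} \approx 2.7755$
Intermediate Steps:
$U = -65326$ ($U = 2 - \left(41055 + 24273\right) = 2 - 65328 = -65326$)
$\frac{U}{-15023 - 8514} = - \frac{65326}{-15023 - 8514} = - \frac{65326}{-23537} = \left(-65326\right) \left(- \frac{1}{23537}\right) = \frac{65326}{23537}$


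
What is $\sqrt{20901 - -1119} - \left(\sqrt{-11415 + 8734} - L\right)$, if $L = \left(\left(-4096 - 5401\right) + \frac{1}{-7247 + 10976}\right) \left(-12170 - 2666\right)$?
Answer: $\frac{525406732832}{3729} + 2 \sqrt{5505} - i \sqrt{2681} \approx 1.409 \cdot 10^{8} - 51.778 i$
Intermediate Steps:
$L = \frac{525406732832}{3729}$ ($L = \left(-9497 + \frac{1}{3729}\right) \left(-14836\right) = \left(- \frac{35414312}{3729}\right) \left(-14836\right) = \frac{525406732832}{3729} \approx 1.409 \cdot 10^{8}$)
$\sqrt{20901 - -1119} - \left(\sqrt{-11415 + 8734} - L\right) = \sqrt{20901 - -1119} - \left(\sqrt{-11415 + 8734} - \frac{525406732832}{3729}\right) = \sqrt{20901 + \left(-10051 + 11170\right)} - \left(\sqrt{-2681} - \frac{525406732832}{3729}\right) = \sqrt{20901 + 1119} - \left(i \sqrt{2681} - \frac{525406732832}{3729}\right) = \sqrt{22020} - \left(- \frac{525406732832}{3729} + i \sqrt{2681}\right) = 2 \sqrt{5505} + \left(\frac{525406732832}{3729} - i \sqrt{2681}\right) = \frac{525406732832}{3729} + 2 \sqrt{5505} - i \sqrt{2681}$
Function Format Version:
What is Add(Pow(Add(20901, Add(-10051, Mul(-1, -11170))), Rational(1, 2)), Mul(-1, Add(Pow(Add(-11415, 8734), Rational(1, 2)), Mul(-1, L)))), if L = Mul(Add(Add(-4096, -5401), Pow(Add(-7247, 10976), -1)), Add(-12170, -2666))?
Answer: Add(Rational(525406732832, 3729), Mul(2, Pow(5505, Rational(1, 2))), Mul(-1, I, Pow(2681, Rational(1, 2)))) ≈ Add(1.4090e+8, Mul(-51.778, I))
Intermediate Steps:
L = Rational(525406732832, 3729) (L = Mul(Add(-9497, Pow(3729, -1)), -14836) = Mul(Add(-9497, Rational(1, 3729)), -14836) = Mul(Rational(-35414312, 3729), -14836) = Rational(525406732832, 3729) ≈ 1.4090e+8)
Add(Pow(Add(20901, Add(-10051, Mul(-1, -11170))), Rational(1, 2)), Mul(-1, Add(Pow(Add(-11415, 8734), Rational(1, 2)), Mul(-1, L)))) = Add(Pow(Add(20901, Add(-10051, Mul(-1, -11170))), Rational(1, 2)), Mul(-1, Add(Pow(Add(-11415, 8734), Rational(1, 2)), Mul(-1, Rational(525406732832, 3729))))) = Add(Pow(Add(20901, Add(-10051, 11170)), Rational(1, 2)), Mul(-1, Add(Pow(-2681, Rational(1, 2)), Rational(-525406732832, 3729)))) = Add(Pow(Add(20901, 1119), Rational(1, 2)), Mul(-1, Add(Mul(I, Pow(2681, Rational(1, 2))), Rational(-525406732832, 3729)))) = Add(Pow(22020, Rational(1, 2)), Mul(-1, Add(Rational(-525406732832, 3729), Mul(I, Pow(2681, Rational(1, 2)))))) = Add(Mul(2, Pow(5505, Rational(1, 2))), Add(Rational(525406732832, 3729), Mul(-1, I, Pow(2681, Rational(1, 2))))) = Add(Rational(525406732832, 3729), Mul(2, Pow(5505, Rational(1, 2))), Mul(-1, I, Pow(2681, Rational(1, 2))))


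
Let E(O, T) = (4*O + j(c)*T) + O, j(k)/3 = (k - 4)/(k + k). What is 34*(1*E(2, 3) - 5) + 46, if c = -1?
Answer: 981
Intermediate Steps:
j(k) = 3*(-4 + k)/(2*k) (j(k) = 3*((k - 4)/(k + k)) = 3*((-4 + k)/((2*k))) = 3*((-4 + k)*(1/(2*k))) = 3*((-4 + k)/(2*k)) = 3*(-4 + k)/(2*k))
E(O, T) = 5*O + 15*T/2 (E(O, T) = (4*O + (3/2 - 6/(-1))*T) + O = (4*O + (3/2 - 6*(-1))*T) + O = (4*O + (3/2 + 6)*T) + O = (4*O + 15*T/2) + O = 5*O + 15*T/2)
34*(1*E(2, 3) - 5) + 46 = 34*(1*(5*2 + (15/2)*3) - 5) + 46 = 34*(1*(10 + 45/2) - 5) + 46 = 34*(1*(65/2) - 5) + 46 = 34*(65/2 - 5) + 46 = 34*(55/2) + 46 = 935 + 46 = 981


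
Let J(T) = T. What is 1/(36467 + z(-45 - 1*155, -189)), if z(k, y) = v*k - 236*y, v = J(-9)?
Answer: 1/82871 ≈ 1.2067e-5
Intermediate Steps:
v = -9
z(k, y) = -236*y - 9*k (z(k, y) = -9*k - 236*y = -236*y - 9*k)
1/(36467 + z(-45 - 1*155, -189)) = 1/(36467 + (-236*(-189) - 9*(-45 - 1*155))) = 1/(36467 + (44604 - 9*(-45 - 155))) = 1/(36467 + (44604 - 9*(-200))) = 1/(36467 + (44604 + 1800)) = 1/(36467 + 46404) = 1/82871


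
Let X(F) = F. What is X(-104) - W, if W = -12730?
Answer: 12626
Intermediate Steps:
X(-104) - W = -104 - 1*(-12730) = -104 + 12730 = 12626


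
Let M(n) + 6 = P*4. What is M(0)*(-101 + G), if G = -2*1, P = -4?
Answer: 2266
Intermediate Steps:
G = -2
M(n) = -22 (M(n) = -6 - 4*4 = -6 - 16 = -22)
M(0)*(-101 + G) = -22*(-101 - 2) = -22*(-103) = 2266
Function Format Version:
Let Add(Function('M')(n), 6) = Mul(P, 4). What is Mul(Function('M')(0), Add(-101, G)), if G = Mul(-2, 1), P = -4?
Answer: 2266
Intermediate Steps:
G = -2
Function('M')(n) = -22 (Function('M')(n) = Add(-6, Mul(-4, 4)) = Add(-6, -16) = -22)
Mul(Function('M')(0), Add(-101, G)) = Mul(-22, Add(-101, -2)) = Mul(-22, -103) = 2266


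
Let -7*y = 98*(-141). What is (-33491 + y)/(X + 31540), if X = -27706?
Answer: -31517/3834 ≈ -8.2204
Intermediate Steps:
y = 1974 (y = -14*(-141) = -1/7*(-13818) = 1974)
(-33491 + y)/(X + 31540) = (-33491 + 1974)/(-27706 + 31540) = -31517/3834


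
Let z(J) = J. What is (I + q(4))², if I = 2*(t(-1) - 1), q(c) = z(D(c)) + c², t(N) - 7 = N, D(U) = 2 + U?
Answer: 1024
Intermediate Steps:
t(N) = 7 + N
q(c) = 2 + c + c² (q(c) = (2 + c) + c² = 2 + c + c²)
I = 10 (I = 2*((7 - 1) - 1) = 2*(6 - 1) = 2*5 = 10)
(I + q(4))² = (10 + (2 + 4 + 4²))² = (10 + (2 + 4 + 16))² = (10 + 22)² = 32² = 1024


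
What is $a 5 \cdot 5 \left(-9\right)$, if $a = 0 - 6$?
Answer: $1350$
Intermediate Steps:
$a = -6$ ($a = 0 - 6 = -6$)
$a 5 \cdot 5 \left(-9\right) = \left(-6\right) 5 \cdot 5 \left(-9\right) = \left(-30\right) 5 \left(-9\right) = \left(-150\right) \left(-9\right) = 1350$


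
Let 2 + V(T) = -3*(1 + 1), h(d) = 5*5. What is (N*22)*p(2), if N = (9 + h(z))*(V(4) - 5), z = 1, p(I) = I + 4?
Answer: -58344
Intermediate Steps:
p(I) = 4 + I
h(d) = 25
V(T) = -8 (V(T) = -2 - 3*(1 + 1) = -2 - 3*2 = -2 - 6 = -8)
N = -442 (N = (9 + 25)*(-8 - 5) = 34*(-13) = -442)
(N*22)*p(2) = (-442*22)*(4 + 2) = -9724*6 = -58344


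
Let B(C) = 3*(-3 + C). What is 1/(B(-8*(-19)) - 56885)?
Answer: -1/56438 ≈ -1.7719e-5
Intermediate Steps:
B(C) = -9 + 3*C
1/(B(-8*(-19)) - 56885) = 1/((-9 + 3*(-8*(-19))) - 56885) = 1/((-9 + 3*152) - 56885) = 1/((-9 + 456) - 56885) = 1/(447 - 56885) = 1/(-56438) = -1/56438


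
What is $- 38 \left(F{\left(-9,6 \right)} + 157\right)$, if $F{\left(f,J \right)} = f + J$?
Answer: $-5852$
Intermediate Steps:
$F{\left(f,J \right)} = J + f$
$- 38 \left(F{\left(-9,6 \right)} + 157\right) = - 38 \left(\left(6 - 9\right) + 157\right) = - 38 \left(-3 + 157\right) = \left(-38\right) 154 = -5852$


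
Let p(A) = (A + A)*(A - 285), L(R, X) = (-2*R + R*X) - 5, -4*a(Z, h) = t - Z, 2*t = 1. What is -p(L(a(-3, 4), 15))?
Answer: -315841/32 ≈ -9870.0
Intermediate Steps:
t = ½ (t = (½)*1 = ½ ≈ 0.50000)
a(Z, h) = -⅛ + Z/4 (a(Z, h) = -(½ - Z)/4 = -⅛ + Z/4)
L(R, X) = -5 - 2*R + R*X
p(A) = 2*A*(-285 + A) (p(A) = (2*A)*(-285 + A) = 2*A*(-285 + A))
-p(L(a(-3, 4), 15)) = -2*(-5 - 2*(-⅛ + (¼)*(-3)) + (-⅛ + (¼)*(-3))*15)*(-285 + (-5 - 2*(-⅛ + (¼)*(-3)) + (-⅛ + (¼)*(-3))*15)) = -2*(-5 - 2*(-⅛ - ¾) + (-⅛ - ¾)*15)*(-285 + (-5 - 2*(-⅛ - ¾) + (-⅛ - ¾)*15)) = -2*(-5 - 2*(-7/8) - 7/8*15)*(-285 + (-5 - 2*(-7/8) - 7/8*15)) = -2*(-5 + 7/4 - 105/8)*(-285 + (-5 + 7/4 - 105/8)) = -2*(-131)*(-285 - 131/8)/8 = -2*(-131)*(-2411)/(8*8) = -1*315841/32 = -315841/32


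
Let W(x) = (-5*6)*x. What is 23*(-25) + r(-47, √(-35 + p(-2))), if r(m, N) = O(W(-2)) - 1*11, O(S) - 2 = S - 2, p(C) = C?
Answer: -526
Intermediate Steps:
W(x) = -30*x
O(S) = S (O(S) = 2 + (S - 2) = 2 + (-2 + S) = S)
r(m, N) = 49 (r(m, N) = -30*(-2) - 1*11 = 60 - 11 = 49)
23*(-25) + r(-47, √(-35 + p(-2))) = 23*(-25) + 49 = -575 + 49 = -526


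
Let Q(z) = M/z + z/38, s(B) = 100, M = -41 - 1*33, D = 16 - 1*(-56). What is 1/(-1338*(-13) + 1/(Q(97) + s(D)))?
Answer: 375197/6526180304 ≈ 5.7491e-5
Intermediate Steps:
D = 72 (D = 16 + 56 = 72)
M = -74 (M = -41 - 33 = -74)
Q(z) = -74/z + z/38
1/(-1338*(-13) + 1/(Q(97) + s(D))) = 1/(-1338*(-13) + 1/((-74/97 + (1/38)*97) + 100)) = 1/(17394 + 1/((-74*1/97 + 97/38) + 100)) = 1/(17394 + 1/((-74/97 + 97/38) + 100)) = 1/(17394 + 1/(6597/3686 + 100)) = 1/(17394 + 1/(375197/3686)) = 1/(17394 + 3686/375197) = 1/(6526180304/375197) = 375197/6526180304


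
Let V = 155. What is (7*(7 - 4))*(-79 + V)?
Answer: 1596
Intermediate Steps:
(7*(7 - 4))*(-79 + V) = (7*(7 - 4))*(-79 + 155) = (7*3)*76 = 21*76 = 1596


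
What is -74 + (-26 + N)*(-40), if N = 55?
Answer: -1234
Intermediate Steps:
-74 + (-26 + N)*(-40) = -74 + (-26 + 55)*(-40) = -74 + 29*(-40) = -74 - 1160 = -1234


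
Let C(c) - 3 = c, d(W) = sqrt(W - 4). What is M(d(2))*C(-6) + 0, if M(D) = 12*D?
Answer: -36*I*sqrt(2) ≈ -50.912*I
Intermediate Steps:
d(W) = sqrt(-4 + W)
C(c) = 3 + c
M(d(2))*C(-6) + 0 = (12*sqrt(-4 + 2))*(3 - 6) + 0 = (12*sqrt(-2))*(-3) + 0 = (12*(I*sqrt(2)))*(-3) + 0 = (12*I*sqrt(2))*(-3) + 0 = -36*I*sqrt(2) + 0 = -36*I*sqrt(2)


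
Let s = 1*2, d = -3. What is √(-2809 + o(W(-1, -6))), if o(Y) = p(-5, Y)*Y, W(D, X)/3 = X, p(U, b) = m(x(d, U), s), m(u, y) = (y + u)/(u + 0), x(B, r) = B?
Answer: I*√2815 ≈ 53.057*I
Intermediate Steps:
s = 2
m(u, y) = (u + y)/u
p(U, b) = ⅓ (p(U, b) = (-3 + 2)/(-3) = -⅓*(-1) = ⅓)
W(D, X) = 3*X
o(Y) = Y/3
√(-2809 + o(W(-1, -6))) = √(-2809 + (3*(-6))/3) = √(-2809 + (⅓)*(-18)) = √(-2809 - 6) = √(-2815) = I*√2815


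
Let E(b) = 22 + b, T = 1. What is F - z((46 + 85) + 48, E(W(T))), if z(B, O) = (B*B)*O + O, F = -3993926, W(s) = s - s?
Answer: -4698850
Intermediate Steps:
W(s) = 0
z(B, O) = O + O*B² (z(B, O) = B²*O + O = O*B² + O = O + O*B²)
F - z((46 + 85) + 48, E(W(T))) = -3993926 - (22 + 0)*(1 + ((46 + 85) + 48)²) = -3993926 - 22*(1 + (131 + 48)²) = -3993926 - 22*(1 + 179²) = -3993926 - 22*(1 + 32041) = -3993926 - 22*32042 = -3993926 - 1*704924 = -3993926 - 704924 = -4698850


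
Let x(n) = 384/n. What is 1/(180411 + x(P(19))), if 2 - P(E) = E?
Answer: 17/3066603 ≈ 5.5436e-6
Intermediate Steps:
P(E) = 2 - E
1/(180411 + x(P(19))) = 1/(180411 + 384/(2 - 1*19)) = 1/(180411 + 384/(2 - 19)) = 1/(180411 + 384/(-17)) = 1/(180411 + 384*(-1/17)) = 1/(180411 - 384/17) = 1/(3066603/17) = 17/3066603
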